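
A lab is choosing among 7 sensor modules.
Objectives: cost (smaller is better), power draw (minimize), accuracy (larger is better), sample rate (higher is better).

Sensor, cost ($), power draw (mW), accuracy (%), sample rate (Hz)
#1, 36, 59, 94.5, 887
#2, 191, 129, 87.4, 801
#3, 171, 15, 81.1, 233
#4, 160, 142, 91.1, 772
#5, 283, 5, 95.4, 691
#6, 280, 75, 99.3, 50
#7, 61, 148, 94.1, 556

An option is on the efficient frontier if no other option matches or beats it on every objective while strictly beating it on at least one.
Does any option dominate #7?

#1 vs #7: cost 36≤61, power draw 59≤148, accuracy 94.5≥94.1, sample rate 887≥556 — #1 is at least as good on every objective and strictly better on at least one, so #1 dominates #7.

Yes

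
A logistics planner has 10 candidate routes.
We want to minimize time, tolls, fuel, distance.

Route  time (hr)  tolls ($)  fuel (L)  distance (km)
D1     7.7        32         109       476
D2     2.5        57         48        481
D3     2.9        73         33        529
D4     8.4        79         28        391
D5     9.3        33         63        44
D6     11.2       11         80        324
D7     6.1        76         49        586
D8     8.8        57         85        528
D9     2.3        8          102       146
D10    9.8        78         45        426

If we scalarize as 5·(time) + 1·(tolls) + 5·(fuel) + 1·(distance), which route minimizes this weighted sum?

D1: 5·7.7 + 1·32 + 5·109 + 1·476 = 1091.5
D2: 5·2.5 + 1·57 + 5·48 + 1·481 = 790.5
D3: 5·2.9 + 1·73 + 5·33 + 1·529 = 781.5
D4: 5·8.4 + 1·79 + 5·28 + 1·391 = 652.0
D5: 5·9.3 + 1·33 + 5·63 + 1·44 = 438.5
D6: 5·11.2 + 1·11 + 5·80 + 1·324 = 791.0
D7: 5·6.1 + 1·76 + 5·49 + 1·586 = 937.5
D8: 5·8.8 + 1·57 + 5·85 + 1·528 = 1054.0
D9: 5·2.3 + 1·8 + 5·102 + 1·146 = 675.5
D10: 5·9.8 + 1·78 + 5·45 + 1·426 = 778.0
Lowest: D5 at 438.5.

D5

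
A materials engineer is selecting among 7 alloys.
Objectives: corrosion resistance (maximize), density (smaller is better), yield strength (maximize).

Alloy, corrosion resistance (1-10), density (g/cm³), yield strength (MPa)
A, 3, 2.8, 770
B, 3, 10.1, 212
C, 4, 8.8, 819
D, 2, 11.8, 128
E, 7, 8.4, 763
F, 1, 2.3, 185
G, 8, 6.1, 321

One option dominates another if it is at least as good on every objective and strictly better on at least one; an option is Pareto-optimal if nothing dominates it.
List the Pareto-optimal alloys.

A: not dominated.
B: dominated by A (corrosion resistance 3≥3, density 2.8≤10.1, yield strength 770≥212).
C: not dominated (best yield strength).
D: dominated by A (corrosion resistance 3≥2, density 2.8≤11.8, yield strength 770≥128).
E: not dominated.
F: not dominated (best density).
G: not dominated (best corrosion resistance).

A, C, E, F, G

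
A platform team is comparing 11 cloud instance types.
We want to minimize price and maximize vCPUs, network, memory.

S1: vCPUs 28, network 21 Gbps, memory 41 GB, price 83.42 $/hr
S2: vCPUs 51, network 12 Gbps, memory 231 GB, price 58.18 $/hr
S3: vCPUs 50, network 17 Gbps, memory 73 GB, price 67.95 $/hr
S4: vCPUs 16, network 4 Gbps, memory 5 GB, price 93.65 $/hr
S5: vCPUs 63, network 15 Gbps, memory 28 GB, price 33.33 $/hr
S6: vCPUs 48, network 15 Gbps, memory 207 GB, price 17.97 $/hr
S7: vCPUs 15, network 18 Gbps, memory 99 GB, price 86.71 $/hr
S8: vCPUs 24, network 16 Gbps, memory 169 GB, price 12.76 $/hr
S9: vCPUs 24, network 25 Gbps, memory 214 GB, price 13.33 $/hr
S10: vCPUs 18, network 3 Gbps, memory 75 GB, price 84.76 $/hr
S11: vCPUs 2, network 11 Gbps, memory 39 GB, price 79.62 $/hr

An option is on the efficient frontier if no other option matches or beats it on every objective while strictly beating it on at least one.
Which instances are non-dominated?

S1, S2, S3, S5, S6, S8, S9

S1: not dominated.
S2: not dominated (best memory).
S3: not dominated.
S4: dominated by S1 (vCPUs 28≥16, network 21≥4, memory 41≥5, price 83.42≤93.65).
S5: not dominated (best vCPUs).
S6: not dominated.
S7: dominated by S9 (vCPUs 24≥15, network 25≥18, memory 214≥99, price 13.33≤86.71).
S8: not dominated (best price).
S9: not dominated (best network).
S10: dominated by S2 (vCPUs 51≥18, network 12≥3, memory 231≥75, price 58.18≤84.76).
S11: dominated by S2 (vCPUs 51≥2, network 12≥11, memory 231≥39, price 58.18≤79.62).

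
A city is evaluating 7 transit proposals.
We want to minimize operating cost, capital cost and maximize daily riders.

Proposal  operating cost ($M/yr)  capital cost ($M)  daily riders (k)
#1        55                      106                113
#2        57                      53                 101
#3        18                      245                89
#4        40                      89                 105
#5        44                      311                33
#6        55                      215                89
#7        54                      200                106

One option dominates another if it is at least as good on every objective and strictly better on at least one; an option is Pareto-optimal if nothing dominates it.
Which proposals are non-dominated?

#1: not dominated (best daily riders).
#2: not dominated (best capital cost).
#3: not dominated (best operating cost).
#4: not dominated.
#5: dominated by #3 (operating cost 18≤44, capital cost 245≤311, daily riders 89≥33).
#6: dominated by #1 (operating cost 55≤55, capital cost 106≤215, daily riders 113≥89).
#7: not dominated.

#1, #2, #3, #4, #7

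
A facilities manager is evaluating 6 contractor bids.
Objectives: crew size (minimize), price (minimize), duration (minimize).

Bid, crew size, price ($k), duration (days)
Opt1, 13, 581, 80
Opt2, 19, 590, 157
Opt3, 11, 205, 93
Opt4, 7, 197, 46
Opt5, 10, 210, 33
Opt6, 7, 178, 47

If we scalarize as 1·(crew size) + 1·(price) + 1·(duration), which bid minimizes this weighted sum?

Opt1: 1·13 + 1·581 + 1·80 = 674
Opt2: 1·19 + 1·590 + 1·157 = 766
Opt3: 1·11 + 1·205 + 1·93 = 309
Opt4: 1·7 + 1·197 + 1·46 = 250
Opt5: 1·10 + 1·210 + 1·33 = 253
Opt6: 1·7 + 1·178 + 1·47 = 232
Lowest: Opt6 at 232.

Opt6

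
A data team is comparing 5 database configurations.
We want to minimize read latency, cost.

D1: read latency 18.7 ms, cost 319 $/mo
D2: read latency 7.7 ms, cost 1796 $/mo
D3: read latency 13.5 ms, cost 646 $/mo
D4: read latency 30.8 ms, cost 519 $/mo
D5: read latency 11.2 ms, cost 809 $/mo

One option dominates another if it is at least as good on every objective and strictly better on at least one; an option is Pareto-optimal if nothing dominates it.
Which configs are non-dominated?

D1, D2, D3, D5

D1: not dominated (best cost).
D2: not dominated (best read latency).
D3: not dominated.
D4: dominated by D1 (read latency 18.7≤30.8, cost 319≤519).
D5: not dominated.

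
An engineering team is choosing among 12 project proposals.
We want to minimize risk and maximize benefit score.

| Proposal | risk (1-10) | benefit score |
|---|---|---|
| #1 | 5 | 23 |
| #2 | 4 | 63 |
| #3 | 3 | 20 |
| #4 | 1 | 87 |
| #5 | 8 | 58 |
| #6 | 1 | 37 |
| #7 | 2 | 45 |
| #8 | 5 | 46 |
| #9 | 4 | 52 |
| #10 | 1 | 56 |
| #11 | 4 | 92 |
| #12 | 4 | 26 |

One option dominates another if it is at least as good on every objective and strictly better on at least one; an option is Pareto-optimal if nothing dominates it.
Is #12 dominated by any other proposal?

#2 vs #12: risk 4≤4, benefit score 63≥26 — #2 is at least as good on every objective and strictly better on at least one, so #2 dominates #12.

Yes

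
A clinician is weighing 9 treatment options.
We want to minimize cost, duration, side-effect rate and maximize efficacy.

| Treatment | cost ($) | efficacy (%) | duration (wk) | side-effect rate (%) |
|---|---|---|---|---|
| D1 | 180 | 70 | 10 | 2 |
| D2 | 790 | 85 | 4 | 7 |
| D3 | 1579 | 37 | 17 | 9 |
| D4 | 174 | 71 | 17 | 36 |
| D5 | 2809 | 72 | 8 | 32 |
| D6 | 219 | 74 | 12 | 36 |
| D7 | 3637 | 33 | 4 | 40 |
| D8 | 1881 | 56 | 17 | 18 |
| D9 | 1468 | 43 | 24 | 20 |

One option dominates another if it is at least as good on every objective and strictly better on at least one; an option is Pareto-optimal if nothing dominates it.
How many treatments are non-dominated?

4

D1: not dominated (best side-effect rate).
D2: not dominated (best efficacy).
D3: dominated by D1 (cost 180≤1579, efficacy 70≥37, duration 10≤17, side-effect rate 2≤9).
D4: not dominated (best cost).
D5: dominated by D2 (cost 790≤2809, efficacy 85≥72, duration 4≤8, side-effect rate 7≤32).
D6: not dominated.
D7: dominated by D2 (cost 790≤3637, efficacy 85≥33, duration 4≤4, side-effect rate 7≤40).
D8: dominated by D1 (cost 180≤1881, efficacy 70≥56, duration 10≤17, side-effect rate 2≤18).
D9: dominated by D1 (cost 180≤1468, efficacy 70≥43, duration 10≤24, side-effect rate 2≤20).
Pareto-optimal: D1, D2, D4, D6 → 4.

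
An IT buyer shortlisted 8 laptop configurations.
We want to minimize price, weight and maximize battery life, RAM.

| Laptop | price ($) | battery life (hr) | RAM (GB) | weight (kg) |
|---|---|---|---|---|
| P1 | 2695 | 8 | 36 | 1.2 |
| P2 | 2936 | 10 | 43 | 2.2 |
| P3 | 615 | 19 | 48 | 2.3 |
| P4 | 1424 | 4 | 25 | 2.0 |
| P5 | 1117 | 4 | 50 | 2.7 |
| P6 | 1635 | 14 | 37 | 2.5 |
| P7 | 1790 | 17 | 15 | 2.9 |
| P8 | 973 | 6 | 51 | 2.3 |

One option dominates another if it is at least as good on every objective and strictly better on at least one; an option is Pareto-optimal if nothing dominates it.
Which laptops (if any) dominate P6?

P3: price 615≤1635, battery life 19≥14, RAM 48≥37, weight 2.3≤2.5 — dominates P6.
Others (P1, P2, P4, P5, P7, P8) are each worse than P6 on at least one objective.

P3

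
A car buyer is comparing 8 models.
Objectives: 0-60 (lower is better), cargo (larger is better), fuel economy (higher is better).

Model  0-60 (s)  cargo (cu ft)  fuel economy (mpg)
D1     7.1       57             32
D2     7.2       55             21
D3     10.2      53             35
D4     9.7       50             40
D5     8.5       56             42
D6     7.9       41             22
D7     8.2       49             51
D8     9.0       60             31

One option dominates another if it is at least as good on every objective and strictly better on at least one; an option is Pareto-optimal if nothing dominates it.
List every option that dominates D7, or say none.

D1: worse on fuel economy (32 vs 51).
D2: worse on fuel economy (21 vs 51).
D3: worse on 0-60 (10.2 vs 8.2).
D4: worse on 0-60 (9.7 vs 8.2).
D5: worse on 0-60 (8.5 vs 8.2).
D6: worse on cargo (41 vs 49).
D8: worse on 0-60 (9.0 vs 8.2).
No option dominates D7.

none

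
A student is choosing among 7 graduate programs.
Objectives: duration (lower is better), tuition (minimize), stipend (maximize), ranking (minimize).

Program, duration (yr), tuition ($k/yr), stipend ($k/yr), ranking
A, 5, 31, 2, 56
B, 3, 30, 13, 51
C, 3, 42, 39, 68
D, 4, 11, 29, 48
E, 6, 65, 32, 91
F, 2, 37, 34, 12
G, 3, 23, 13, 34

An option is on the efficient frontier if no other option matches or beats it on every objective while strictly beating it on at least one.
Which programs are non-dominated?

C, D, F, G

A: dominated by B (duration 3≤5, tuition 30≤31, stipend 13≥2, ranking 51≤56).
B: dominated by G (duration 3≤3, tuition 23≤30, stipend 13≥13, ranking 34≤51).
C: not dominated (best stipend).
D: not dominated (best tuition).
E: dominated by C (duration 3≤6, tuition 42≤65, stipend 39≥32, ranking 68≤91).
F: not dominated (best duration).
G: not dominated.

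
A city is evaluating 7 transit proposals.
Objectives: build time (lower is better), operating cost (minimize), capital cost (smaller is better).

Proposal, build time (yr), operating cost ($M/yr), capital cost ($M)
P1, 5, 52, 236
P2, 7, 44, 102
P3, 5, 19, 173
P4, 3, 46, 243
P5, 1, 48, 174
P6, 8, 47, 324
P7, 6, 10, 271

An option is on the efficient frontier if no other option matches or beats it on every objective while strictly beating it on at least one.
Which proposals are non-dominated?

P2, P3, P4, P5, P7

P1: dominated by P3 (build time 5≤5, operating cost 19≤52, capital cost 173≤236).
P2: not dominated (best capital cost).
P3: not dominated.
P4: not dominated.
P5: not dominated (best build time).
P6: dominated by P2 (build time 7≤8, operating cost 44≤47, capital cost 102≤324).
P7: not dominated (best operating cost).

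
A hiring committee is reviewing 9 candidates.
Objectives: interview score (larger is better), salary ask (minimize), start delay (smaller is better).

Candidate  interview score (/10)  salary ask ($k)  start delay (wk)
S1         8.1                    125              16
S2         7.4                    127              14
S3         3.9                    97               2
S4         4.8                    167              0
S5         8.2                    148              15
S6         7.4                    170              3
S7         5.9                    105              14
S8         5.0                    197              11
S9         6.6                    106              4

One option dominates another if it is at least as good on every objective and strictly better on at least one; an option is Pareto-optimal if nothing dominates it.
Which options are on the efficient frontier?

S1: not dominated.
S2: not dominated.
S3: not dominated (best salary ask).
S4: not dominated (best start delay).
S5: not dominated (best interview score).
S6: not dominated.
S7: not dominated.
S8: dominated by S6 (interview score 7.4≥5.0, salary ask 170≤197, start delay 3≤11).
S9: not dominated.

S1, S2, S3, S4, S5, S6, S7, S9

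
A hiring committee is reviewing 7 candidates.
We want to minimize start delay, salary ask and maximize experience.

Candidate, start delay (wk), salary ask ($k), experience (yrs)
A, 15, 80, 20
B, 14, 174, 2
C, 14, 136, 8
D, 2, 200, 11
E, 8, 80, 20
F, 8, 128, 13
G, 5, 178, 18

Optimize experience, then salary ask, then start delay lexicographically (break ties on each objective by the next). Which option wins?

First maximize experience: best is 20, kept {A, E}.
Then minimize salary ask: best is 80, kept {A, E}.
Then minimize start delay: best is 8, kept {E}.

E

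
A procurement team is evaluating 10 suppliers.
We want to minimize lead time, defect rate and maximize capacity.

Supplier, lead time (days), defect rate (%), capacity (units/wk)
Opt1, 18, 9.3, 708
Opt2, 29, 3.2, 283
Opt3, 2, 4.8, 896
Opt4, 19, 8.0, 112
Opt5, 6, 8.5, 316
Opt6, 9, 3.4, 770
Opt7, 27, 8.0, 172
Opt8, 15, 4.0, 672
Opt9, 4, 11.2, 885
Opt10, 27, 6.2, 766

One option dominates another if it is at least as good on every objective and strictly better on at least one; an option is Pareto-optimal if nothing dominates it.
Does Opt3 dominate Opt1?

Yes

Opt3 vs Opt1: lead time 2≤18, defect rate 4.8≤9.3, capacity 896≥708 — Opt3 is at least as good on every objective with at least one strict improvement.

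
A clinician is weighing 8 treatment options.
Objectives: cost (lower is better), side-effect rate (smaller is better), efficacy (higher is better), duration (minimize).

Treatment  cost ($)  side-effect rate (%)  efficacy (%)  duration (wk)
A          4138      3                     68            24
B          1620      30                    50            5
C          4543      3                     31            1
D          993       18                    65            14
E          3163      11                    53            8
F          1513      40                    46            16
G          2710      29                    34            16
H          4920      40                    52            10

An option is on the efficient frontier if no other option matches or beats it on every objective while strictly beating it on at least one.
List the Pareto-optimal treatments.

A, B, C, D, E

A: not dominated (best efficacy).
B: not dominated.
C: not dominated (best duration).
D: not dominated (best cost).
E: not dominated.
F: dominated by D (cost 993≤1513, side-effect rate 18≤40, efficacy 65≥46, duration 14≤16).
G: dominated by D (cost 993≤2710, side-effect rate 18≤29, efficacy 65≥34, duration 14≤16).
H: dominated by E (cost 3163≤4920, side-effect rate 11≤40, efficacy 53≥52, duration 8≤10).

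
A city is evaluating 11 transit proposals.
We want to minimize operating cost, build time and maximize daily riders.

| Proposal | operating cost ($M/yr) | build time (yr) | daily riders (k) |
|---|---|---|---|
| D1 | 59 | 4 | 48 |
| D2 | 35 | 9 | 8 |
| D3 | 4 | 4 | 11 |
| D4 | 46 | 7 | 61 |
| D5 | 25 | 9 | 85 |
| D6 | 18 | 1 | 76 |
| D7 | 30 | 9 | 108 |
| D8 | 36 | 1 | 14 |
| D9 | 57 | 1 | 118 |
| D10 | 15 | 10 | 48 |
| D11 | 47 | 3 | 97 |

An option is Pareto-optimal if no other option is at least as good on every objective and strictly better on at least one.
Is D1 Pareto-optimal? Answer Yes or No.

No

D6 vs D1: operating cost 18≤59, build time 1≤4, daily riders 76≥48 — D6 is at least as good on every objective and strictly better on at least one, so D6 dominates D1.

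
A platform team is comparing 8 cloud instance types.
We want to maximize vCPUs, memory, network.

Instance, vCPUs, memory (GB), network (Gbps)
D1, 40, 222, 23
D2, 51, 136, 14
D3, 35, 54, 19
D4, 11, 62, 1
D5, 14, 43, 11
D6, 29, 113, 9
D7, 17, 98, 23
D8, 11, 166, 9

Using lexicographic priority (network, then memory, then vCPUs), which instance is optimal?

D1

First maximize network: best is 23, kept {D1, D7}.
Then maximize memory: best is 222, kept {D1}.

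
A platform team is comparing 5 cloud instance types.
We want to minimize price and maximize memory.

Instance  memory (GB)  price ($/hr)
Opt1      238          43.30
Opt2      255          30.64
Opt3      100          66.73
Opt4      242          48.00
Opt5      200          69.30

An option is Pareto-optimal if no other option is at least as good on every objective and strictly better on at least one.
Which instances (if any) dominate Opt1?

Opt2

Opt2: memory 255≥238, price 30.64≤43.30 — dominates Opt1.
Others (Opt3, Opt4, Opt5) are each worse than Opt1 on at least one objective.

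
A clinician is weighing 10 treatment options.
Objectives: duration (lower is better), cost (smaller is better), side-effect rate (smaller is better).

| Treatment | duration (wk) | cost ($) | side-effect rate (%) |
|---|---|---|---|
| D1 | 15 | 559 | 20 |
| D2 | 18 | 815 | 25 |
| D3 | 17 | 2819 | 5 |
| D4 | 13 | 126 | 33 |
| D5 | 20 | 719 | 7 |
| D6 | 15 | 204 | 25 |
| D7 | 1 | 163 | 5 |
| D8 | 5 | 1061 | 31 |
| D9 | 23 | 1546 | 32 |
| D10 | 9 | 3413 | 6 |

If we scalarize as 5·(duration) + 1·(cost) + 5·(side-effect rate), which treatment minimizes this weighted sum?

D1: 5·15 + 1·559 + 5·20 = 734
D2: 5·18 + 1·815 + 5·25 = 1030
D3: 5·17 + 1·2819 + 5·5 = 2929
D4: 5·13 + 1·126 + 5·33 = 356
D5: 5·20 + 1·719 + 5·7 = 854
D6: 5·15 + 1·204 + 5·25 = 404
D7: 5·1 + 1·163 + 5·5 = 193
D8: 5·5 + 1·1061 + 5·31 = 1241
D9: 5·23 + 1·1546 + 5·32 = 1821
D10: 5·9 + 1·3413 + 5·6 = 3488
Lowest: D7 at 193.

D7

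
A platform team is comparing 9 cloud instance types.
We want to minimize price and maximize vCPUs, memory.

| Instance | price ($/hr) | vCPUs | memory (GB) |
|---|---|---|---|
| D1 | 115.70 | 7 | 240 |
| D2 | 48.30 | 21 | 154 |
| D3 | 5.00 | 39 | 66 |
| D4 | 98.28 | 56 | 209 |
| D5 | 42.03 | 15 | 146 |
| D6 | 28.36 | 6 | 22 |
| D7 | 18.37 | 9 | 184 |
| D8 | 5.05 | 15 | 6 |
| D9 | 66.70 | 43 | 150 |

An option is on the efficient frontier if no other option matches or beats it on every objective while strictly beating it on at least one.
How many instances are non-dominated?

7

D1: not dominated (best memory).
D2: not dominated.
D3: not dominated (best price).
D4: not dominated (best vCPUs).
D5: not dominated.
D6: dominated by D3 (price 5.00≤28.36, vCPUs 39≥6, memory 66≥22).
D7: not dominated.
D8: dominated by D3 (price 5.00≤5.05, vCPUs 39≥15, memory 66≥6).
D9: not dominated.
Pareto-optimal: D1, D2, D3, D4, D5, D7, D9 → 7.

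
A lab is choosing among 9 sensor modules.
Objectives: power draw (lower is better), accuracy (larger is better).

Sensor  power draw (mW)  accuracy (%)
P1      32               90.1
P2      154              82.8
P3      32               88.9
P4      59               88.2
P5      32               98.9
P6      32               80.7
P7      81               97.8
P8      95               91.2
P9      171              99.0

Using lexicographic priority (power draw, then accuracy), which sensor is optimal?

First minimize power draw: best is 32, kept {P1, P3, P5, P6}.
Then maximize accuracy: best is 98.9, kept {P5}.

P5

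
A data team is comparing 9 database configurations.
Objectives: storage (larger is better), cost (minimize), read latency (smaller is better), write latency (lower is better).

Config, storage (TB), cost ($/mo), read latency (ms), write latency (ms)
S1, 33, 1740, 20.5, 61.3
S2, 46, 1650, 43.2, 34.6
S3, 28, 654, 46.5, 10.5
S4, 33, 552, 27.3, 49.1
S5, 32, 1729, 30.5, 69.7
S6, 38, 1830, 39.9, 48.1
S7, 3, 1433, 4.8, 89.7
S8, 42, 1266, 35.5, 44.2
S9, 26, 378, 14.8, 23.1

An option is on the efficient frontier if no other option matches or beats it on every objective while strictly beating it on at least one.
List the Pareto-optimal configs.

S1: not dominated.
S2: not dominated (best storage).
S3: not dominated (best write latency).
S4: not dominated.
S5: dominated by S4 (storage 33≥32, cost 552≤1729, read latency 27.3≤30.5, write latency 49.1≤69.7).
S6: dominated by S8 (storage 42≥38, cost 1266≤1830, read latency 35.5≤39.9, write latency 44.2≤48.1).
S7: not dominated (best read latency).
S8: not dominated.
S9: not dominated (best cost).

S1, S2, S3, S4, S7, S8, S9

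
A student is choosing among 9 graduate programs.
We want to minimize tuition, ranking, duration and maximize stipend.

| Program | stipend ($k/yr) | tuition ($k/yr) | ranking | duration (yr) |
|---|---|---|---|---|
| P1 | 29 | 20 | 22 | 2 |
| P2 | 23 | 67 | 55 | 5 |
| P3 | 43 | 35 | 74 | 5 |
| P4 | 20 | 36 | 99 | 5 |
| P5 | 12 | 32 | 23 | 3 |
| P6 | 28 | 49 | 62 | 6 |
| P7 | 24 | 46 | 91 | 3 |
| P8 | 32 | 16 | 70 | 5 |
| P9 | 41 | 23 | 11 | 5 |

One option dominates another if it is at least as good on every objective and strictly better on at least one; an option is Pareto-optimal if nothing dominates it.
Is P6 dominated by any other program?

Yes

P1 vs P6: stipend 29≥28, tuition 20≤49, ranking 22≤62, duration 2≤6 — P1 is at least as good on every objective and strictly better on at least one, so P1 dominates P6.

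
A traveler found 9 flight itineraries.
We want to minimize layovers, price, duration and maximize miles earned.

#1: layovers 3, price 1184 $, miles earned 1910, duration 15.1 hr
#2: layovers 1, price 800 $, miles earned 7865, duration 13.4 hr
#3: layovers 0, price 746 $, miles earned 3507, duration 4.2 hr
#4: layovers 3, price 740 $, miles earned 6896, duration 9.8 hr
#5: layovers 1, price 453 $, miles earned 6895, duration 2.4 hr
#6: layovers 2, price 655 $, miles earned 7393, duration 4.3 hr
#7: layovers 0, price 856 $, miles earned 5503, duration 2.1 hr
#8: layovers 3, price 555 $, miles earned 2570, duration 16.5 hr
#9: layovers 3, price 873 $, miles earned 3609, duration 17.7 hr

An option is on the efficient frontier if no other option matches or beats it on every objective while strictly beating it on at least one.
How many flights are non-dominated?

5

#1: dominated by #2 (layovers 1≤3, price 800≤1184, miles earned 7865≥1910, duration 13.4≤15.1).
#2: not dominated (best miles earned).
#3: not dominated.
#4: dominated by #6 (layovers 2≤3, price 655≤740, miles earned 7393≥6896, duration 4.3≤9.8).
#5: not dominated (best price).
#6: not dominated.
#7: not dominated (best duration).
#8: dominated by #5 (layovers 1≤3, price 453≤555, miles earned 6895≥2570, duration 2.4≤16.5).
#9: dominated by #2 (layovers 1≤3, price 800≤873, miles earned 7865≥3609, duration 13.4≤17.7).
Pareto-optimal: #2, #3, #5, #6, #7 → 5.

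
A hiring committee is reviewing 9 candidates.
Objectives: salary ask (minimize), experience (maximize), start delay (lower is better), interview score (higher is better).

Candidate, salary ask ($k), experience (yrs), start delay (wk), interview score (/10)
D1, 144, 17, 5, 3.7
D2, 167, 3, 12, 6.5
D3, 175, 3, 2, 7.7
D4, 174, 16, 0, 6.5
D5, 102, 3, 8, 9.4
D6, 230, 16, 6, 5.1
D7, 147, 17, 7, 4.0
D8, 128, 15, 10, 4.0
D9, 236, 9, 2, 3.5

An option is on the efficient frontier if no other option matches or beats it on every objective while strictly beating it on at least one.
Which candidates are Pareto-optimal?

D1, D3, D4, D5, D7, D8

D1: not dominated.
D2: dominated by D5 (salary ask 102≤167, experience 3≥3, start delay 8≤12, interview score 9.4≥6.5).
D3: not dominated.
D4: not dominated (best start delay).
D5: not dominated (best salary ask).
D6: dominated by D4 (salary ask 174≤230, experience 16≥16, start delay 0≤6, interview score 6.5≥5.1).
D7: not dominated.
D8: not dominated.
D9: dominated by D4 (salary ask 174≤236, experience 16≥9, start delay 0≤2, interview score 6.5≥3.5).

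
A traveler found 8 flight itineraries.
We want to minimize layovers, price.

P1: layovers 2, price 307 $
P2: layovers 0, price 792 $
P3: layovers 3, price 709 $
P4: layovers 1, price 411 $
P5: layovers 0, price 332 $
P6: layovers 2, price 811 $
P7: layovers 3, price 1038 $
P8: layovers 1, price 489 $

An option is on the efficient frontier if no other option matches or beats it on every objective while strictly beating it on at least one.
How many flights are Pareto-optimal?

P1: not dominated (best price).
P2: dominated by P5 (layovers 0≤0, price 332≤792).
P3: dominated by P1 (layovers 2≤3, price 307≤709).
P4: dominated by P5 (layovers 0≤1, price 332≤411).
P5: not dominated.
P6: dominated by P1 (layovers 2≤2, price 307≤811).
P7: dominated by P1 (layovers 2≤3, price 307≤1038).
P8: dominated by P4 (layovers 1≤1, price 411≤489).
Pareto-optimal: P1, P5 → 2.

2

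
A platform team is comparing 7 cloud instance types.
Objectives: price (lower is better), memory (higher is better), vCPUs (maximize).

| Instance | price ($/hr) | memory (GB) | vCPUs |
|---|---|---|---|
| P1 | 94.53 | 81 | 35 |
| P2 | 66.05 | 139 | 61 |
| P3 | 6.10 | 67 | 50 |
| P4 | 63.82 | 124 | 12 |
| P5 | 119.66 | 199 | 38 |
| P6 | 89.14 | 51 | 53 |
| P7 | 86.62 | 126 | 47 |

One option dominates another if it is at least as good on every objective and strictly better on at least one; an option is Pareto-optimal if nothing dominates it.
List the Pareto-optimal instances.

P2, P3, P4, P5

P1: dominated by P2 (price 66.05≤94.53, memory 139≥81, vCPUs 61≥35).
P2: not dominated (best vCPUs).
P3: not dominated (best price).
P4: not dominated.
P5: not dominated (best memory).
P6: dominated by P2 (price 66.05≤89.14, memory 139≥51, vCPUs 61≥53).
P7: dominated by P2 (price 66.05≤86.62, memory 139≥126, vCPUs 61≥47).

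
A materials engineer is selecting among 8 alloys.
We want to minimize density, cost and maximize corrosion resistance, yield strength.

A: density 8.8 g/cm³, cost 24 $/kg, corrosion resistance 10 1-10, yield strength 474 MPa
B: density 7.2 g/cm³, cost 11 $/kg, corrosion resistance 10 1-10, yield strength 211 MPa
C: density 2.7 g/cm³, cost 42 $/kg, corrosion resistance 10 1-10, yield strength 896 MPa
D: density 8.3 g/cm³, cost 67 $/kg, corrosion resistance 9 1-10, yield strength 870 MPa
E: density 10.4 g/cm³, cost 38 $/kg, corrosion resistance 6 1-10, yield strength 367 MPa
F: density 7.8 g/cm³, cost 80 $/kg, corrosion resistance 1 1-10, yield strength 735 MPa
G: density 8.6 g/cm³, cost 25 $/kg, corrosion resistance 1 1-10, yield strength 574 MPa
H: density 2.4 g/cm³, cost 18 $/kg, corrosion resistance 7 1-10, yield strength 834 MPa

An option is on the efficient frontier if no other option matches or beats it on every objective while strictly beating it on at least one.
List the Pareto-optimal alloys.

A, B, C, H

A: not dominated.
B: not dominated (best cost).
C: not dominated (best yield strength).
D: dominated by C (density 2.7≤8.3, cost 42≤67, corrosion resistance 10≥9, yield strength 896≥870).
E: dominated by A (density 8.8≤10.4, cost 24≤38, corrosion resistance 10≥6, yield strength 474≥367).
F: dominated by C (density 2.7≤7.8, cost 42≤80, corrosion resistance 10≥1, yield strength 896≥735).
G: dominated by H (density 2.4≤8.6, cost 18≤25, corrosion resistance 7≥1, yield strength 834≥574).
H: not dominated (best density).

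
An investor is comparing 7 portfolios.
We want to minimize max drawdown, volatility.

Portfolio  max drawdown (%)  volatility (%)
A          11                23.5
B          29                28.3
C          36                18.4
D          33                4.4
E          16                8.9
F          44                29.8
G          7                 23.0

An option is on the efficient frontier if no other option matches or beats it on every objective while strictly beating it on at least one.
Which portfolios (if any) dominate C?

D, E

D: max drawdown 33≤36, volatility 4.4≤18.4 — dominates C.
E: max drawdown 16≤36, volatility 8.9≤18.4 — dominates C.
Others (A, B, F, G) are each worse than C on at least one objective.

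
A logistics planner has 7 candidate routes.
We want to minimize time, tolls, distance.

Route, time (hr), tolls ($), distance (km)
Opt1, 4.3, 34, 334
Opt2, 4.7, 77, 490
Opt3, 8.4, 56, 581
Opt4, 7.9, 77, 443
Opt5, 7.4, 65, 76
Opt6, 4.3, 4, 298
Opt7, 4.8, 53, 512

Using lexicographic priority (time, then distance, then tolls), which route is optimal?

Opt6

First minimize time: best is 4.3, kept {Opt1, Opt6}.
Then minimize distance: best is 298, kept {Opt6}.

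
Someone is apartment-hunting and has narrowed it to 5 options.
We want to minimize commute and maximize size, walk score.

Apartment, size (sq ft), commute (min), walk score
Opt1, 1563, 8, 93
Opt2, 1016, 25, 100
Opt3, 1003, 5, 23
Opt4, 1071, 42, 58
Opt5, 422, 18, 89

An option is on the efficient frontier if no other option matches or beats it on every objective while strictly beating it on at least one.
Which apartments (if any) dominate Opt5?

Opt1

Opt1: size 1563≥422, commute 8≤18, walk score 93≥89 — dominates Opt5.
Others (Opt2, Opt3, Opt4) are each worse than Opt5 on at least one objective.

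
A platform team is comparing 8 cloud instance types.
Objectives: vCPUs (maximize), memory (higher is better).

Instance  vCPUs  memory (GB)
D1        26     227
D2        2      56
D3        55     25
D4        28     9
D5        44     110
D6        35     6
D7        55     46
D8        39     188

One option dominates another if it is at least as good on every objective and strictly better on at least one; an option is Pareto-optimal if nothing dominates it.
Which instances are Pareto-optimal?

D1: not dominated (best memory).
D2: dominated by D1 (vCPUs 26≥2, memory 227≥56).
D3: dominated by D7 (vCPUs 55≥55, memory 46≥25).
D4: dominated by D3 (vCPUs 55≥28, memory 25≥9).
D5: not dominated.
D6: dominated by D3 (vCPUs 55≥35, memory 25≥6).
D7: not dominated.
D8: not dominated.

D1, D5, D7, D8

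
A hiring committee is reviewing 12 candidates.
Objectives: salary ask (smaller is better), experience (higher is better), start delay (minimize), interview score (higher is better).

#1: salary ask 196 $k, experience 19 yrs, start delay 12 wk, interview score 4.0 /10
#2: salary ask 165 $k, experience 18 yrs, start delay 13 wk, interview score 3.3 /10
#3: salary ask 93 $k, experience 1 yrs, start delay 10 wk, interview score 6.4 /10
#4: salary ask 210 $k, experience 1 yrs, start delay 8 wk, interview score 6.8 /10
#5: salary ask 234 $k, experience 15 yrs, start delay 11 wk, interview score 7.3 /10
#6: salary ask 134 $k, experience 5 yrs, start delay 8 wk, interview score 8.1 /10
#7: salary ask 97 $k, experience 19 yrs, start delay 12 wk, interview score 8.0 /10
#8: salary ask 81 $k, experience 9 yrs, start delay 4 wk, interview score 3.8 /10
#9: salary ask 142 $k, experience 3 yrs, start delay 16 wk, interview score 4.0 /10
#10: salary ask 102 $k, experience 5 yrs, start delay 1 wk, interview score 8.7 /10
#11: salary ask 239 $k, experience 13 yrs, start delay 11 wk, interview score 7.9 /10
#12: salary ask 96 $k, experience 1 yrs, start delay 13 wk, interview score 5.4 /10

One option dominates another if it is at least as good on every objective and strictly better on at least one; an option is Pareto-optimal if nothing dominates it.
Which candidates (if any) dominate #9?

#6: salary ask 134≤142, experience 5≥3, start delay 8≤16, interview score 8.1≥4.0 — dominates #9.
#7: salary ask 97≤142, experience 19≥3, start delay 12≤16, interview score 8.0≥4.0 — dominates #9.
#10: salary ask 102≤142, experience 5≥3, start delay 1≤16, interview score 8.7≥4.0 — dominates #9.
Others (#1, #2, #3, #4, #5, #8, #11, #12) are each worse than #9 on at least one objective.

#6, #7, #10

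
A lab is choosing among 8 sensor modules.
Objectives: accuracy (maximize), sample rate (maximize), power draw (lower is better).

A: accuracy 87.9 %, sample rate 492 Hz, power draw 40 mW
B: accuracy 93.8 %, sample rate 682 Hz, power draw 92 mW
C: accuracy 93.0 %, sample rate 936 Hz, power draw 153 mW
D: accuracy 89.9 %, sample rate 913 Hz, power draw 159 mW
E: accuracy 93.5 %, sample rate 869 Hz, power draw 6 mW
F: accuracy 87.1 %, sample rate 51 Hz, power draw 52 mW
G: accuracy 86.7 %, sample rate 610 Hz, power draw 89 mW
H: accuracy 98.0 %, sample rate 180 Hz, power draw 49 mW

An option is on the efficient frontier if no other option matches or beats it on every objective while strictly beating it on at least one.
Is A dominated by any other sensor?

Yes

E vs A: accuracy 93.5≥87.9, sample rate 869≥492, power draw 6≤40 — E is at least as good on every objective and strictly better on at least one, so E dominates A.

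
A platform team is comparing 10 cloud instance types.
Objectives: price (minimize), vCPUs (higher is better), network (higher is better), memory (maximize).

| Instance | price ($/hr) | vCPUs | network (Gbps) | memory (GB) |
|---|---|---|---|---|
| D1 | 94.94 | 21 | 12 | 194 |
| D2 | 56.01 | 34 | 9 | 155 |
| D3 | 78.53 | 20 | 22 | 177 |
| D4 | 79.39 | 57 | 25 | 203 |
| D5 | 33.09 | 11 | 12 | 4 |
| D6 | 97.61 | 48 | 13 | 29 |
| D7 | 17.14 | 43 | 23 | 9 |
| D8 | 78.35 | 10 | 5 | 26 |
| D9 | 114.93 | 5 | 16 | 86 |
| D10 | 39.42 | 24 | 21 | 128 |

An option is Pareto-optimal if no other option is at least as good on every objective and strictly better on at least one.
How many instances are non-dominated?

5

D1: dominated by D4 (price 79.39≤94.94, vCPUs 57≥21, network 25≥12, memory 203≥194).
D2: not dominated.
D3: not dominated.
D4: not dominated (best vCPUs).
D5: dominated by D7 (price 17.14≤33.09, vCPUs 43≥11, network 23≥12, memory 9≥4).
D6: dominated by D4 (price 79.39≤97.61, vCPUs 57≥48, network 25≥13, memory 203≥29).
D7: not dominated (best price).
D8: dominated by D2 (price 56.01≤78.35, vCPUs 34≥10, network 9≥5, memory 155≥26).
D9: dominated by D3 (price 78.53≤114.93, vCPUs 20≥5, network 22≥16, memory 177≥86).
D10: not dominated.
Pareto-optimal: D2, D3, D4, D7, D10 → 5.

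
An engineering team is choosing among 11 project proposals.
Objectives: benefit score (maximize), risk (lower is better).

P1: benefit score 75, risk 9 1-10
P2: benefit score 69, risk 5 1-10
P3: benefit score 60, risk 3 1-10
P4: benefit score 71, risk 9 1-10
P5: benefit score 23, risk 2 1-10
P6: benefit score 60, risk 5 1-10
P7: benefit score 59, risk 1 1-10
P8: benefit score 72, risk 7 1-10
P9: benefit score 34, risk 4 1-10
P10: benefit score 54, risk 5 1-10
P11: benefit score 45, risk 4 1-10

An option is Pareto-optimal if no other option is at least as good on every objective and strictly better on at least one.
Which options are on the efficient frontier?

P1, P2, P3, P7, P8

P1: not dominated (best benefit score).
P2: not dominated.
P3: not dominated.
P4: dominated by P1 (benefit score 75≥71, risk 9≤9).
P5: dominated by P7 (benefit score 59≥23, risk 1≤2).
P6: dominated by P2 (benefit score 69≥60, risk 5≤5).
P7: not dominated (best risk).
P8: not dominated.
P9: dominated by P3 (benefit score 60≥34, risk 3≤4).
P10: dominated by P2 (benefit score 69≥54, risk 5≤5).
P11: dominated by P3 (benefit score 60≥45, risk 3≤4).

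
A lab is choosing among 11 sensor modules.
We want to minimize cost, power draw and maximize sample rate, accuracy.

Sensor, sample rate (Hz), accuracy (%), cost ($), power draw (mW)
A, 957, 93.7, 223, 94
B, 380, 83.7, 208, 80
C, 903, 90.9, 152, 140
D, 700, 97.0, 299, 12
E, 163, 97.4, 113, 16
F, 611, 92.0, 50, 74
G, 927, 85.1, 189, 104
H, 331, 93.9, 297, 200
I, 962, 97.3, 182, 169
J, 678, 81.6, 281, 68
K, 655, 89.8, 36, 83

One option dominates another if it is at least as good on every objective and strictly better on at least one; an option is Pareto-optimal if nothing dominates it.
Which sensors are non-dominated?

A, C, D, E, F, G, I, J, K

A: not dominated.
B: dominated by F (sample rate 611≥380, accuracy 92.0≥83.7, cost 50≤208, power draw 74≤80).
C: not dominated.
D: not dominated (best power draw).
E: not dominated (best accuracy).
F: not dominated.
G: not dominated.
H: dominated by I (sample rate 962≥331, accuracy 97.3≥93.9, cost 182≤297, power draw 169≤200).
I: not dominated (best sample rate).
J: not dominated.
K: not dominated (best cost).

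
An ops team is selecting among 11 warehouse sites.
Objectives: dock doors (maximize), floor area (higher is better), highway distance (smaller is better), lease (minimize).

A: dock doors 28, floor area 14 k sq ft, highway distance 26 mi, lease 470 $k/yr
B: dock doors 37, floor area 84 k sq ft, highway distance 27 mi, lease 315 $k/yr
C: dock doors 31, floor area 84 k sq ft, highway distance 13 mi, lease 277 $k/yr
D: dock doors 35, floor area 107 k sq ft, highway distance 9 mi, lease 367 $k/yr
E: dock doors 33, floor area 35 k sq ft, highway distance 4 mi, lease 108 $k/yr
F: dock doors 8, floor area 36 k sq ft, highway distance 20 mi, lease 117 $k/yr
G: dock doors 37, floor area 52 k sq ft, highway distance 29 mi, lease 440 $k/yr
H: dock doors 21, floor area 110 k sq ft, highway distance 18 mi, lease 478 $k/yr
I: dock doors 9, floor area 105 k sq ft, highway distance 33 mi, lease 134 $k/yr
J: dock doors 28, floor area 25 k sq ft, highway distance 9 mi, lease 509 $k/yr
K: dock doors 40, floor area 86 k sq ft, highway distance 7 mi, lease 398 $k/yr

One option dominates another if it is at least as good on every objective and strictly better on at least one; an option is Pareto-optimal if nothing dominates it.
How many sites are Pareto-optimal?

8

A: dominated by C (dock doors 31≥28, floor area 84≥14, highway distance 13≤26, lease 277≤470).
B: not dominated.
C: not dominated.
D: not dominated.
E: not dominated (best highway distance).
F: not dominated.
G: dominated by B (dock doors 37≥37, floor area 84≥52, highway distance 27≤29, lease 315≤440).
H: not dominated (best floor area).
I: not dominated.
J: dominated by D (dock doors 35≥28, floor area 107≥25, highway distance 9≤9, lease 367≤509).
K: not dominated (best dock doors).
Pareto-optimal: B, C, D, E, F, H, I, K → 8.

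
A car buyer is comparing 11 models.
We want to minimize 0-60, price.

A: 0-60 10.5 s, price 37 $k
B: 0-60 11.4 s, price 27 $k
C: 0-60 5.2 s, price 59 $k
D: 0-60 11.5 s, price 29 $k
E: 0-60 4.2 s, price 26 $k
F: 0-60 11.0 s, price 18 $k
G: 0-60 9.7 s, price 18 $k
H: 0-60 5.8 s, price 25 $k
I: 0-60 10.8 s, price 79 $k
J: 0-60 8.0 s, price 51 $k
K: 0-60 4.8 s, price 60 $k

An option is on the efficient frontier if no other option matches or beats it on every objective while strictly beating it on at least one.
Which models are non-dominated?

A: dominated by E (0-60 4.2≤10.5, price 26≤37).
B: dominated by E (0-60 4.2≤11.4, price 26≤27).
C: dominated by E (0-60 4.2≤5.2, price 26≤59).
D: dominated by B (0-60 11.4≤11.5, price 27≤29).
E: not dominated (best 0-60).
F: dominated by G (0-60 9.7≤11.0, price 18≤18).
G: not dominated.
H: not dominated.
I: dominated by A (0-60 10.5≤10.8, price 37≤79).
J: dominated by E (0-60 4.2≤8.0, price 26≤51).
K: dominated by E (0-60 4.2≤4.8, price 26≤60).

E, G, H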